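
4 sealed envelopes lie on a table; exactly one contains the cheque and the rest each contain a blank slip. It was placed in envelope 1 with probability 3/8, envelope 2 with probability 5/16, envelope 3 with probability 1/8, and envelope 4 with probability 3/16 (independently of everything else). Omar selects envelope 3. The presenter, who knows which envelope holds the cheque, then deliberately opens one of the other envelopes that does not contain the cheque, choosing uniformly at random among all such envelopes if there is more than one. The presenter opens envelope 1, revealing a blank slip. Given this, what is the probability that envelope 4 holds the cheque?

9/28

Condition on the true location of the cheque.
If it is in envelope 1 (prior 3/8): the presenter opened envelope 1, so this case is ruled out; weight (3/8)·0 = 0.
If it is in envelope 2 (prior 5/16): the presenter has 2 equally likely choices, so probability 1/2; weight (5/16)·(1/2) = 5/32.
If it is in envelope 3 (prior 1/8): the presenter has 3 equally likely choices, so probability 1/3; weight (1/8)·(1/3) = 1/24.
If it is in envelope 4 (prior 3/16): the presenter has 2 equally likely choices, so probability 1/2; weight (3/16)·(1/2) = 3/32.
The weights sum to 7/24.
So P(the cheque in envelope 4 | the presenter opened envelope 1) = (3/32) / (7/24) = 9/28.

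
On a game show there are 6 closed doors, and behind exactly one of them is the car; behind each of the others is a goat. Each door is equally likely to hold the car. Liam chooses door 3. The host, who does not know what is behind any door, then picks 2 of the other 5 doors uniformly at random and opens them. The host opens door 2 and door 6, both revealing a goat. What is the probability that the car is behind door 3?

Condition on the true location of the car.
If it is behind any of doors 1, 3, 4, and 5 (prior 1/6 each): the host picks exactly this set with probability 1/10 regardless, and none is the prize; weight (1/6)·(1/10) = 1/60 each.
If it is behind either of doors 2 and 6 (prior 1/6 each): that door was opened and seen not to hold the prize — ruled out; weight (1/6)·0 = 0 each.
The weights sum to 1/15.
So P(the car behind door 3 | the host opened door 2 and door 6) = (1/60) / (1/15) = 1/4.

1/4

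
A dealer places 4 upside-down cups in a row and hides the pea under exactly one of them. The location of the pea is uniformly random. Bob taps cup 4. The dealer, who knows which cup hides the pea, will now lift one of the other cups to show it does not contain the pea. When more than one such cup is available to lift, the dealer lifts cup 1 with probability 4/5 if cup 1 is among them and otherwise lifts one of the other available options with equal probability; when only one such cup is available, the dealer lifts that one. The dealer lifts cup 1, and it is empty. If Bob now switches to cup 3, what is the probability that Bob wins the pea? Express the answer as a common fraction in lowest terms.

Apply Bayes' rule, conditioning on where the pea actually is.
If it is under cup 1 (prior 1/4): the dealer opened cup 1, so this case is ruled out; weight (1/4)·0 = 0.
If it is under any of cups 2, 3, and 4 (prior 1/4 each): cup 1 is available, opened with probability 4/5; weight (1/4)·(4/5) = 1/5 each.
The weights sum to 3/5.
So P(the pea under cup 3 | the dealer opened cup 1) = (1/5) / (3/5) = 1/3.

1/3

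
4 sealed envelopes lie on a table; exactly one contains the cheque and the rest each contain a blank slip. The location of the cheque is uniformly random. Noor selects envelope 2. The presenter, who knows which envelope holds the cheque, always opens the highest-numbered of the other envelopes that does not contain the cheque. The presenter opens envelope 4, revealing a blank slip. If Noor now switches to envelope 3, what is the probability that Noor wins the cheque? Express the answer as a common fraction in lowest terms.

Apply Bayes' rule, conditioning on where the cheque actually is.
If it is in any of envelopes 1, 2, and 3 (prior 1/4 each): envelope 4 is the highest-numbered option available, probability 1; weight (1/4)·1 = 1/4 each.
If it is in envelope 4 (prior 1/4): the presenter opened envelope 4, so this case is ruled out; weight (1/4)·0 = 0.
The weights sum to 3/4.
So P(the cheque in envelope 3 | the presenter opened envelope 4) = (1/4) / (3/4) = 1/3.

1/3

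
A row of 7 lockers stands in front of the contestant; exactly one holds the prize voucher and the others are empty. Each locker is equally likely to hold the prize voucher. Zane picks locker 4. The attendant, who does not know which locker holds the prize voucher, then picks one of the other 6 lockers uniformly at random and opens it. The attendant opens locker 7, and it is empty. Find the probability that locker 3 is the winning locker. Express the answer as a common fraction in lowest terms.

Apply Bayes' rule, conditioning on where the prize voucher actually is.
If it is in any of lockers 1, 2, 3, 4, 5, and 6 (prior 1/7 each): the attendant picks locker 7 with probability 1/6 regardless, and it is not the prize; weight (1/7)·(1/6) = 1/42 each.
If it is in locker 7 (prior 1/7): the attendant opened locker 7, so this case is ruled out; weight (1/7)·0 = 0.
The weights sum to 1/7.
So P(the prize voucher in locker 3 | the attendant opened locker 7) = (1/42) / (1/7) = 1/6.

1/6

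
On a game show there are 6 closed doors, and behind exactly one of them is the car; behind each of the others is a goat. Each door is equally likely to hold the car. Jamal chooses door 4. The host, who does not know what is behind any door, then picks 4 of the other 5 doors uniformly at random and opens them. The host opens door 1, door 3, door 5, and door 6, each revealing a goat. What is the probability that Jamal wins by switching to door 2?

Consider each possible location of the car in turn.
If it is behind any of doors 1, 3, 5, and 6 (prior 1/6 each): that door was opened and seen not to hold the prize — ruled out; weight (1/6)·0 = 0 each.
If it is behind either of doors 2 and 4 (prior 1/6 each): the host picks exactly this set with probability 1/5 regardless, and none is the prize; weight (1/6)·(1/5) = 1/30 each.
The weights sum to 1/15.
So P(the car behind door 2 | the host opened door 1, door 3, door 5, and door 6) = (1/30) / (1/15) = 1/2.

1/2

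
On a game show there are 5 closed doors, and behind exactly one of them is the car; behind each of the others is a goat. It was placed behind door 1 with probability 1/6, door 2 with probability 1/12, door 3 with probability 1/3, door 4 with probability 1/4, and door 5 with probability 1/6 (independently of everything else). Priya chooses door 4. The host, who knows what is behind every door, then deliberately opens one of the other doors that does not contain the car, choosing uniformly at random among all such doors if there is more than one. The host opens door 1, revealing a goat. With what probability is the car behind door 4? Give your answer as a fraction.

9/37

Apply Bayes' rule, conditioning on where the car actually is.
If it is behind door 1 (prior 1/6): the host opened door 1, so this case is ruled out; weight (1/6)·0 = 0.
If it is behind door 2 (prior 1/12): the host has 3 equally likely choices, so probability 1/3; weight (1/12)·(1/3) = 1/36.
If it is behind door 3 (prior 1/3): the host has 3 equally likely choices, so probability 1/3; weight (1/3)·(1/3) = 1/9.
If it is behind door 4 (prior 1/4): the host has 4 equally likely choices, so probability 1/4; weight (1/4)·(1/4) = 1/16.
If it is behind door 5 (prior 1/6): the host has 3 equally likely choices, so probability 1/3; weight (1/6)·(1/3) = 1/18.
The weights sum to 37/144.
So P(the car behind door 4 | the host opened door 1) = (1/16) / (37/144) = 9/37.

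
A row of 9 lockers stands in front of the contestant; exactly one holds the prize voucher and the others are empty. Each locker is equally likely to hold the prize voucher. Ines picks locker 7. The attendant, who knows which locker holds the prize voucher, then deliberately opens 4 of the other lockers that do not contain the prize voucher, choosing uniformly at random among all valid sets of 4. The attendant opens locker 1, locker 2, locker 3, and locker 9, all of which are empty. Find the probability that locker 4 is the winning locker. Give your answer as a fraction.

Consider each possible location of the prize voucher in turn.
If it is in any of lockers 1, 2, 3, and 9 (prior 1/9 each): that locker was opened and seen not to hold the prize — ruled out; weight (1/9)·0 = 0 each.
If it is in any of lockers 4, 5, 6, and 8 (prior 1/9 each): the attendant has 35 equally likely choices, so probability 1/35; weight (1/9)·(1/35) = 1/315 each.
If it is in locker 7 (prior 1/9): the attendant has 70 equally likely choices, so probability 1/70; weight (1/9)·(1/70) = 1/630.
The weights sum to 1/70.
So P(the prize voucher in locker 4 | the attendant opened locker 1, locker 2, locker 3, and locker 9) = (1/315) / (1/70) = 2/9.

2/9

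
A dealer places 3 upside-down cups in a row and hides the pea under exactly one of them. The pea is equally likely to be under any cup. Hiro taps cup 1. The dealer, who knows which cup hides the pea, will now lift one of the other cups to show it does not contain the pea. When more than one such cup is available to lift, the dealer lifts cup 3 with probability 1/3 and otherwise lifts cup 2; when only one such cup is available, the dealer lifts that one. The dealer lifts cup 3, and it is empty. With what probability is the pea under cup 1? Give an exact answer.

1/4

Consider each possible location of the pea in turn.
If it is under cup 1 (prior 1/3): cup 3 is available, opened with probability 1/3; weight (1/3)·(1/3) = 1/9.
If it is under cup 2 (prior 1/3): only cup 3 is available, probability 1; weight (1/3)·1 = 1/3.
If it is under cup 3 (prior 1/3): the dealer opened cup 3, so this case is ruled out; weight (1/3)·0 = 0.
The weights sum to 4/9.
So P(the pea under cup 1 | the dealer opened cup 3) = (1/9) / (4/9) = 1/4.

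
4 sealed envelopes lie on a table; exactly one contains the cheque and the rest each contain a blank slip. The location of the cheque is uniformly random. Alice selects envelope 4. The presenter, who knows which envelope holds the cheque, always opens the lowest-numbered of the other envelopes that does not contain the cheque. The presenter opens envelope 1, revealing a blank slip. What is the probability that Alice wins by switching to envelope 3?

Condition on the true location of the cheque.
If it is in envelope 1 (prior 1/4): the presenter opened envelope 1, so this case is ruled out; weight (1/4)·0 = 0.
If it is in any of envelopes 2, 3, and 4 (prior 1/4 each): envelope 1 is the lowest-numbered option available, probability 1; weight (1/4)·1 = 1/4 each.
The weights sum to 3/4.
So P(the cheque in envelope 3 | the presenter opened envelope 1) = (1/4) / (3/4) = 1/3.

1/3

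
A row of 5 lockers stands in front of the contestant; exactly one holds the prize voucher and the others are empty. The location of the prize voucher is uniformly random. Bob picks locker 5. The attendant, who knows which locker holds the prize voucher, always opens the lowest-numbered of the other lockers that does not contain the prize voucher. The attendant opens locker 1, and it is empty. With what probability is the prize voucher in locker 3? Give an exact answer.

Consider each possible location of the prize voucher in turn.
If it is in locker 1 (prior 1/5): the attendant opened locker 1, so this case is ruled out; weight (1/5)·0 = 0.
If it is in any of lockers 2, 3, 4, and 5 (prior 1/5 each): locker 1 is the lowest-numbered option available, probability 1; weight (1/5)·1 = 1/5 each.
The weights sum to 4/5.
So P(the prize voucher in locker 3 | the attendant opened locker 1) = (1/5) / (4/5) = 1/4.

1/4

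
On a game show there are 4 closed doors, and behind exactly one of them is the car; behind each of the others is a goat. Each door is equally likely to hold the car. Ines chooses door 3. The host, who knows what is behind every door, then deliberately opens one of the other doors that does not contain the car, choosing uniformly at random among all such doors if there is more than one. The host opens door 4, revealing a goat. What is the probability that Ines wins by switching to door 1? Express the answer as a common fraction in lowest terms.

Apply Bayes' rule, conditioning on where the car actually is.
If it is behind either of doors 1 and 2 (prior 1/4 each): the host has 2 equally likely choices, so probability 1/2; weight (1/4)·(1/2) = 1/8 each.
If it is behind door 3 (prior 1/4): the host has 3 equally likely choices, so probability 1/3; weight (1/4)·(1/3) = 1/12.
If it is behind door 4 (prior 1/4): the host opened door 4, so this case is ruled out; weight (1/4)·0 = 0.
The weights sum to 1/3.
So P(the car behind door 1 | the host opened door 4) = (1/8) / (1/3) = 3/8.

3/8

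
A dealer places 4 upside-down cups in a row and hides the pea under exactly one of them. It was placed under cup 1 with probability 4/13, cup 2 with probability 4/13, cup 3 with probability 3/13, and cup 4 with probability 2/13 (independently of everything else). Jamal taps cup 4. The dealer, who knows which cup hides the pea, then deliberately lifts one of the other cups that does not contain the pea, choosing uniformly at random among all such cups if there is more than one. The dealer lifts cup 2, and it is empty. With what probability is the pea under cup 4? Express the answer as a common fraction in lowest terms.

Apply Bayes' rule, conditioning on where the pea actually is.
If it is under cup 1 (prior 4/13): the dealer has 2 equally likely choices, so probability 1/2; weight (4/13)·(1/2) = 2/13.
If it is under cup 2 (prior 4/13): the dealer opened cup 2, so this case is ruled out; weight (4/13)·0 = 0.
If it is under cup 3 (prior 3/13): the dealer has 2 equally likely choices, so probability 1/2; weight (3/13)·(1/2) = 3/26.
If it is under cup 4 (prior 2/13): the dealer has 3 equally likely choices, so probability 1/3; weight (2/13)·(1/3) = 2/39.
The weights sum to 25/78.
So P(the pea under cup 4 | the dealer opened cup 2) = (2/39) / (25/78) = 4/25.

4/25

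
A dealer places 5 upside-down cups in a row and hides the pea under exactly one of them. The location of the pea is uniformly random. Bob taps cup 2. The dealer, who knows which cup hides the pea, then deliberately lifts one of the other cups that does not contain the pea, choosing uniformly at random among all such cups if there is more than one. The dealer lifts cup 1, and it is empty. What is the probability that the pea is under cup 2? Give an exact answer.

1/5

Consider each possible location of the pea in turn.
If it is under cup 1 (prior 1/5): the dealer opened cup 1, so this case is ruled out; weight (1/5)·0 = 0.
If it is under cup 2 (prior 1/5): the dealer has 4 equally likely choices, so probability 1/4; weight (1/5)·(1/4) = 1/20.
If it is under any of cups 3, 4, and 5 (prior 1/5 each): the dealer has 3 equally likely choices, so probability 1/3; weight (1/5)·(1/3) = 1/15 each.
The weights sum to 1/4.
So P(the pea under cup 2 | the dealer opened cup 1) = (1/20) / (1/4) = 1/5.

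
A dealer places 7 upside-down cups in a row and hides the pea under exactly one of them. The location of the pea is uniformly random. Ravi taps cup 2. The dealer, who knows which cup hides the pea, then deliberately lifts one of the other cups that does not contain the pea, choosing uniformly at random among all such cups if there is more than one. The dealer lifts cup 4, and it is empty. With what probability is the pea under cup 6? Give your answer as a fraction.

Consider each possible location of the pea in turn.
If it is under any of cups 1, 3, 5, 6, and 7 (prior 1/7 each): the dealer has 5 equally likely choices, so probability 1/5; weight (1/7)·(1/5) = 1/35 each.
If it is under cup 2 (prior 1/7): the dealer has 6 equally likely choices, so probability 1/6; weight (1/7)·(1/6) = 1/42.
If it is under cup 4 (prior 1/7): the dealer opened cup 4, so this case is ruled out; weight (1/7)·0 = 0.
The weights sum to 1/6.
So P(the pea under cup 6 | the dealer opened cup 4) = (1/35) / (1/6) = 6/35.

6/35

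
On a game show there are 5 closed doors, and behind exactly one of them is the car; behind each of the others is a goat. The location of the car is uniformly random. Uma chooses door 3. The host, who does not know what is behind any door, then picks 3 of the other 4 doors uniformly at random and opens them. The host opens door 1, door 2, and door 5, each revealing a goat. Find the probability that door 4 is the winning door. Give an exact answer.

Because the host chose which doors to open without knowing where the car is, the choice is independent of the prize location. Learning that none of the 3 opened doors holds the car simply rules out those 3 locations and leaves the remaining 2 doors still equally likely by symmetry.
So P(the car behind door 4) = 1/2.

1/2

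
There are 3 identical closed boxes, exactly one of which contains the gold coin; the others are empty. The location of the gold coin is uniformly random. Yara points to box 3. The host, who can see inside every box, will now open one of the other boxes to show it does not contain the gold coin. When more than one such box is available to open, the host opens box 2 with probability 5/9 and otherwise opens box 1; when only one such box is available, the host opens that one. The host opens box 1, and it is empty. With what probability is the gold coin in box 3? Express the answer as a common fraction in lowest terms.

4/13

Condition on the true location of the gold coin.
If it is in box 1 (prior 1/3): the host opened box 1, so this case is ruled out; weight (1/3)·0 = 0.
If it is in box 2 (prior 1/3): only box 1 is available, probability 1; weight (1/3)·1 = 1/3.
If it is in box 3 (prior 1/3): box 2 is available but not opened, probability 4/9; weight (1/3)·(4/9) = 4/27.
The weights sum to 13/27.
So P(the gold coin in box 3 | the host opened box 1) = (4/27) / (13/27) = 4/13.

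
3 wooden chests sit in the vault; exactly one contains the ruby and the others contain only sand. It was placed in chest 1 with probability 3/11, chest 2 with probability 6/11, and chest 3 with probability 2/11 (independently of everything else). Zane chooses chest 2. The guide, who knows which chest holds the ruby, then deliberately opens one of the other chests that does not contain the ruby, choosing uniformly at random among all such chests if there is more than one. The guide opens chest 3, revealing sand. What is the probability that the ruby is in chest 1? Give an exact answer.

1/2

Condition on the true location of the ruby.
If it is in chest 1 (prior 3/11): the guide has no choice, probability 1; weight (3/11)·1 = 3/11.
If it is in chest 2 (prior 6/11): the guide has 2 equally likely choices, so probability 1/2; weight (6/11)·(1/2) = 3/11.
If it is in chest 3 (prior 2/11): the guide opened chest 3, so this case is ruled out; weight (2/11)·0 = 0.
The weights sum to 6/11.
So P(the ruby in chest 1 | the guide opened chest 3) = (3/11) / (6/11) = 1/2.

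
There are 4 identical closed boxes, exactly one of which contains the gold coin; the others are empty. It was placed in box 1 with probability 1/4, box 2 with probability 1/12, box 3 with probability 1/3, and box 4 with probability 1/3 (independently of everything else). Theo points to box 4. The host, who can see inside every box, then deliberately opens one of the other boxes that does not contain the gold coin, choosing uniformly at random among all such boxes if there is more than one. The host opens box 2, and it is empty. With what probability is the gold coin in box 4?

8/29

Condition on the true location of the gold coin.
If it is in box 1 (prior 1/4): the host has 2 equally likely choices, so probability 1/2; weight (1/4)·(1/2) = 1/8.
If it is in box 2 (prior 1/12): the host opened box 2, so this case is ruled out; weight (1/12)·0 = 0.
If it is in box 3 (prior 1/3): the host has 2 equally likely choices, so probability 1/2; weight (1/3)·(1/2) = 1/6.
If it is in box 4 (prior 1/3): the host has 3 equally likely choices, so probability 1/3; weight (1/3)·(1/3) = 1/9.
The weights sum to 29/72.
So P(the gold coin in box 4 | the host opened box 2) = (1/9) / (29/72) = 8/29.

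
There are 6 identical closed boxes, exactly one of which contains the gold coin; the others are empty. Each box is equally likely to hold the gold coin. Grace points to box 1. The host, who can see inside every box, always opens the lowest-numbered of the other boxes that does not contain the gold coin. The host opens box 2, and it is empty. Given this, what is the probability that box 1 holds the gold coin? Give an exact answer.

Consider each possible location of the gold coin in turn.
If it is in any of boxes 1, 3, 4, 5, and 6 (prior 1/6 each): box 2 is the lowest-numbered option available, probability 1; weight (1/6)·1 = 1/6 each.
If it is in box 2 (prior 1/6): the host opened box 2, so this case is ruled out; weight (1/6)·0 = 0.
The weights sum to 5/6.
So P(the gold coin in box 1 | the host opened box 2) = (1/6) / (5/6) = 1/5.

1/5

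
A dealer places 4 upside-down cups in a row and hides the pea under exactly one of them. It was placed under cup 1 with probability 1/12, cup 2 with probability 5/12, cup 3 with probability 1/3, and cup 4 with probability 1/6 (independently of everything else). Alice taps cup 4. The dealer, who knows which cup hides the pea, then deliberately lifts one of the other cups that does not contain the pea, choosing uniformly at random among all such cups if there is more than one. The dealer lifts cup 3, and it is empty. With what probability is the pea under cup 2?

15/22

Consider each possible location of the pea in turn.
If it is under cup 1 (prior 1/12): the dealer has 2 equally likely choices, so probability 1/2; weight (1/12)·(1/2) = 1/24.
If it is under cup 2 (prior 5/12): the dealer has 2 equally likely choices, so probability 1/2; weight (5/12)·(1/2) = 5/24.
If it is under cup 3 (prior 1/3): the dealer opened cup 3, so this case is ruled out; weight (1/3)·0 = 0.
If it is under cup 4 (prior 1/6): the dealer has 3 equally likely choices, so probability 1/3; weight (1/6)·(1/3) = 1/18.
The weights sum to 11/36.
So P(the pea under cup 2 | the dealer opened cup 3) = (5/24) / (11/36) = 15/22.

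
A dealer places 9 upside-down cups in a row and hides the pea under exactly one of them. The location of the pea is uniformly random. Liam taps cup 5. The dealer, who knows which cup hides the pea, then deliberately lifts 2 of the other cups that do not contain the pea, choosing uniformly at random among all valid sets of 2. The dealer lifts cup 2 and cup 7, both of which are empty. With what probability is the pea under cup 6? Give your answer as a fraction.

4/27

Consider each possible location of the pea in turn.
If it is under any of cups 1, 3, 4, 6, 8, and 9 (prior 1/9 each): the dealer has 21 equally likely choices, so probability 1/21; weight (1/9)·(1/21) = 1/189 each.
If it is under either of cups 2 and 7 (prior 1/9 each): that cup was opened and seen not to hold the prize — ruled out; weight (1/9)·0 = 0 each.
If it is under cup 5 (prior 1/9): the dealer has 28 equally likely choices, so probability 1/28; weight (1/9)·(1/28) = 1/252.
The weights sum to 1/28.
So P(the pea under cup 6 | the dealer opened cup 2 and cup 7) = (1/189) / (1/28) = 4/27.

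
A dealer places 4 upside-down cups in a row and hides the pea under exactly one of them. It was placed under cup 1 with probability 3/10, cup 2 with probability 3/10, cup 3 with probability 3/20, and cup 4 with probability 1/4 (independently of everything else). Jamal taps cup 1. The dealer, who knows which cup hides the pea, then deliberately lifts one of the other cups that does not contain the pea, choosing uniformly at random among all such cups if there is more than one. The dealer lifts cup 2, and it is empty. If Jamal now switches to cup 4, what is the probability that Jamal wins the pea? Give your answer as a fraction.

5/12

Condition on the true location of the pea.
If it is under cup 1 (prior 3/10): the dealer has 3 equally likely choices, so probability 1/3; weight (3/10)·(1/3) = 1/10.
If it is under cup 2 (prior 3/10): the dealer opened cup 2, so this case is ruled out; weight (3/10)·0 = 0.
If it is under cup 3 (prior 3/20): the dealer has 2 equally likely choices, so probability 1/2; weight (3/20)·(1/2) = 3/40.
If it is under cup 4 (prior 1/4): the dealer has 2 equally likely choices, so probability 1/2; weight (1/4)·(1/2) = 1/8.
The weights sum to 3/10.
So P(the pea under cup 4 | the dealer opened cup 2) = (1/8) / (3/10) = 5/12.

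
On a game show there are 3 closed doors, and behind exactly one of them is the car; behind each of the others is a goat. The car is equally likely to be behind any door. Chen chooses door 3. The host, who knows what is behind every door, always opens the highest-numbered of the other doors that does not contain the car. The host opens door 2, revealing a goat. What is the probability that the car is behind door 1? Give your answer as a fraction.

Condition on the true location of the car.
If it is behind either of doors 1 and 3 (prior 1/3 each): door 2 is the highest-numbered option available, probability 1; weight (1/3)·1 = 1/3 each.
If it is behind door 2 (prior 1/3): the host opened door 2, so this case is ruled out; weight (1/3)·0 = 0.
The weights sum to 2/3.
So P(the car behind door 1 | the host opened door 2) = (1/3) / (2/3) = 1/2.

1/2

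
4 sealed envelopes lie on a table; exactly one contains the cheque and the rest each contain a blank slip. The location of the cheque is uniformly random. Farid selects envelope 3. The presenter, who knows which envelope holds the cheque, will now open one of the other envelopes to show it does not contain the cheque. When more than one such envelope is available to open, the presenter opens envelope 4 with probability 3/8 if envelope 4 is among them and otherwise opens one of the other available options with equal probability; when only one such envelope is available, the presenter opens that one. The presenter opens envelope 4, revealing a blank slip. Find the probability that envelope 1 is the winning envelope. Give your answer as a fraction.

1/3

Condition on the true location of the cheque.
If it is in any of envelopes 1, 2, and 3 (prior 1/4 each): envelope 4 is available, opened with probability 3/8; weight (1/4)·(3/8) = 3/32 each.
If it is in envelope 4 (prior 1/4): the presenter opened envelope 4, so this case is ruled out; weight (1/4)·0 = 0.
The weights sum to 9/32.
So P(the cheque in envelope 1 | the presenter opened envelope 4) = (3/32) / (9/32) = 1/3.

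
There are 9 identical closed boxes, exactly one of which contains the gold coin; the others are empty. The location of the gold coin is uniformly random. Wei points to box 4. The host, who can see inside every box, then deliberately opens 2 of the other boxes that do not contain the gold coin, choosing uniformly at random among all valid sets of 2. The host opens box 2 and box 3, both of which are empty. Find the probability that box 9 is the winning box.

4/27

Apply Bayes' rule, conditioning on where the gold coin actually is.
If it is in any of boxes 1, 5, 6, 7, 8, and 9 (prior 1/9 each): the host has 21 equally likely choices, so probability 1/21; weight (1/9)·(1/21) = 1/189 each.
If it is in either of boxes 2 and 3 (prior 1/9 each): that box was opened and seen not to hold the prize — ruled out; weight (1/9)·0 = 0 each.
If it is in box 4 (prior 1/9): the host has 28 equally likely choices, so probability 1/28; weight (1/9)·(1/28) = 1/252.
The weights sum to 1/28.
So P(the gold coin in box 9 | the host opened box 2 and box 3) = (1/189) / (1/28) = 4/27.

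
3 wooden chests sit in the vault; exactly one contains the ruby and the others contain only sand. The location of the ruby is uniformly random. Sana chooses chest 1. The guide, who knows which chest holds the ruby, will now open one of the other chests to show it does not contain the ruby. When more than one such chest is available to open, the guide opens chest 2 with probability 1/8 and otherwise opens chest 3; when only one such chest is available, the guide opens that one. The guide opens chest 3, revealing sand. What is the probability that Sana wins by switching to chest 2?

8/15

Apply Bayes' rule, conditioning on where the ruby actually is.
If it is in chest 1 (prior 1/3): chest 2 is available but not opened, probability 7/8; weight (1/3)·(7/8) = 7/24.
If it is in chest 2 (prior 1/3): only chest 3 is available, probability 1; weight (1/3)·1 = 1/3.
If it is in chest 3 (prior 1/3): the guide opened chest 3, so this case is ruled out; weight (1/3)·0 = 0.
The weights sum to 5/8.
So P(the ruby in chest 2 | the guide opened chest 3) = (1/3) / (5/8) = 8/15.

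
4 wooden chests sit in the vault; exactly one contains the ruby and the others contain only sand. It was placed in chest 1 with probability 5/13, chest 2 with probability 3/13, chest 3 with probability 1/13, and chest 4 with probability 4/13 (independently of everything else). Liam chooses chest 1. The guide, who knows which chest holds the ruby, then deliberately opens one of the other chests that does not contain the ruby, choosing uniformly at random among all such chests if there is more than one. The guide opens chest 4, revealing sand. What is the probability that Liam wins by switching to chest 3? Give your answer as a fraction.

3/22

Condition on the true location of the ruby.
If it is in chest 1 (prior 5/13): the guide has 3 equally likely choices, so probability 1/3; weight (5/13)·(1/3) = 5/39.
If it is in chest 2 (prior 3/13): the guide has 2 equally likely choices, so probability 1/2; weight (3/13)·(1/2) = 3/26.
If it is in chest 3 (prior 1/13): the guide has 2 equally likely choices, so probability 1/2; weight (1/13)·(1/2) = 1/26.
If it is in chest 4 (prior 4/13): the guide opened chest 4, so this case is ruled out; weight (4/13)·0 = 0.
The weights sum to 11/39.
So P(the ruby in chest 3 | the guide opened chest 4) = (1/26) / (11/39) = 3/22.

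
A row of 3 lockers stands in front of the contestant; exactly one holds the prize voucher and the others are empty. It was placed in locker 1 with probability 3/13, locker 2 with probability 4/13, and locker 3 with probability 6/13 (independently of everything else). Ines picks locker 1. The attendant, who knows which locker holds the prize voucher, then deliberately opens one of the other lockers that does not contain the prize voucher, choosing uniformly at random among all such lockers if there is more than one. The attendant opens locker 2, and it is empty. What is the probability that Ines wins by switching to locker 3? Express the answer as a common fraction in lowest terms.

Condition on the true location of the prize voucher.
If it is in locker 1 (prior 3/13): the attendant has 2 equally likely choices, so probability 1/2; weight (3/13)·(1/2) = 3/26.
If it is in locker 2 (prior 4/13): the attendant opened locker 2, so this case is ruled out; weight (4/13)·0 = 0.
If it is in locker 3 (prior 6/13): the attendant has no choice, probability 1; weight (6/13)·1 = 6/13.
The weights sum to 15/26.
So P(the prize voucher in locker 3 | the attendant opened locker 2) = (6/13) / (15/26) = 4/5.

4/5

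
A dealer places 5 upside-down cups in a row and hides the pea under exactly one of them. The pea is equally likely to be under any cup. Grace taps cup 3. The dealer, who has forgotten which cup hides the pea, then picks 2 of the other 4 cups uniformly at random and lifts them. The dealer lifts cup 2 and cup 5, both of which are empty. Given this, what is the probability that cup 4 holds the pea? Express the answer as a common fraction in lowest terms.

1/3

Because the dealer chose which cups to lift without knowing where the pea is, the choice is independent of the prize location. Learning that none of the 2 opened cups holds the pea simply rules out those 2 locations and leaves the remaining 3 cups still equally likely by symmetry.
So P(the pea under cup 4) = 1/3.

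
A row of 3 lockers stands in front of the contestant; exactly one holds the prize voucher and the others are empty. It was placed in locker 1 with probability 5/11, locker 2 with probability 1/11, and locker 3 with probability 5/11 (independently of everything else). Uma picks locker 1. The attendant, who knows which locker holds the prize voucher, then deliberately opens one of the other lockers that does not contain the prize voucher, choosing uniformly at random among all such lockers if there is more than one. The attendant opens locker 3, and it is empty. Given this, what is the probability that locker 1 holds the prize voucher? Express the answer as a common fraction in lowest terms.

5/7

Condition on the true location of the prize voucher.
If it is in locker 1 (prior 5/11): the attendant has 2 equally likely choices, so probability 1/2; weight (5/11)·(1/2) = 5/22.
If it is in locker 2 (prior 1/11): the attendant has no choice, probability 1; weight (1/11)·1 = 1/11.
If it is in locker 3 (prior 5/11): the attendant opened locker 3, so this case is ruled out; weight (5/11)·0 = 0.
The weights sum to 7/22.
So P(the prize voucher in locker 1 | the attendant opened locker 3) = (5/22) / (7/22) = 5/7.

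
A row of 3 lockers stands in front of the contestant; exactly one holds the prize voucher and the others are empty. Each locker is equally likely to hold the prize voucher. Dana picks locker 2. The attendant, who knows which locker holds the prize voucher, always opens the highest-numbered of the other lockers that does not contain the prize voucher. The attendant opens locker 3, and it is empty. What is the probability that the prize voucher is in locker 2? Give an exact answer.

1/2

Consider each possible location of the prize voucher in turn.
If it is in either of lockers 1 and 2 (prior 1/3 each): locker 3 is the highest-numbered option available, probability 1; weight (1/3)·1 = 1/3 each.
If it is in locker 3 (prior 1/3): the attendant opened locker 3, so this case is ruled out; weight (1/3)·0 = 0.
The weights sum to 2/3.
So P(the prize voucher in locker 2 | the attendant opened locker 3) = (1/3) / (2/3) = 1/2.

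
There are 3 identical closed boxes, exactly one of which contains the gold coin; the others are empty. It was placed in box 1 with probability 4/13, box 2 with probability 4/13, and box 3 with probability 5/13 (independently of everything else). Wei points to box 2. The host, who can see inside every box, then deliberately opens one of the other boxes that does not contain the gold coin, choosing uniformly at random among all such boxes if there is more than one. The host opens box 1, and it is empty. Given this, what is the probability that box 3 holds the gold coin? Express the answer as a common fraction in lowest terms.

5/7

Condition on the true location of the gold coin.
If it is in box 1 (prior 4/13): the host opened box 1, so this case is ruled out; weight (4/13)·0 = 0.
If it is in box 2 (prior 4/13): the host has 2 equally likely choices, so probability 1/2; weight (4/13)·(1/2) = 2/13.
If it is in box 3 (prior 5/13): the host has no choice, probability 1; weight (5/13)·1 = 5/13.
The weights sum to 7/13.
So P(the gold coin in box 3 | the host opened box 1) = (5/13) / (7/13) = 5/7.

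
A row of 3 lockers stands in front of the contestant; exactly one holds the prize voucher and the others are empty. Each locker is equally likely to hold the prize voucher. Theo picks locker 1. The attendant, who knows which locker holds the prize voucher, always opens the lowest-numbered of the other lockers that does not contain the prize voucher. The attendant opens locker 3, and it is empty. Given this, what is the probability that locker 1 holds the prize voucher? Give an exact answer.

0

Apply Bayes' rule, conditioning on where the prize voucher actually is.
If it is in locker 1 (prior 1/3): the attendant would have opened locker 2 instead, probability 0; weight (1/3)·0 = 0.
If it is in locker 2 (prior 1/3): locker 3 is the lowest-numbered option available, probability 1; weight (1/3)·1 = 1/3.
If it is in locker 3 (prior 1/3): the attendant opened locker 3, so this case is ruled out; weight (1/3)·0 = 0.
The weights sum to 1/3.
So P(the prize voucher in locker 1 | the attendant opened locker 3) = 0 / (1/3) = 0.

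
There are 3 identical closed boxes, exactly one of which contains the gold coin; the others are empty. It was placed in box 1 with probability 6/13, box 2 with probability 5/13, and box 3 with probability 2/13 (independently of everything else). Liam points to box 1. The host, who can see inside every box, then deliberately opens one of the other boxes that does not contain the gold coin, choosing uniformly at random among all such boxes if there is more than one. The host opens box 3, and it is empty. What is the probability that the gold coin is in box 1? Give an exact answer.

Consider each possible location of the gold coin in turn.
If it is in box 1 (prior 6/13): the host has 2 equally likely choices, so probability 1/2; weight (6/13)·(1/2) = 3/13.
If it is in box 2 (prior 5/13): the host has no choice, probability 1; weight (5/13)·1 = 5/13.
If it is in box 3 (prior 2/13): the host opened box 3, so this case is ruled out; weight (2/13)·0 = 0.
The weights sum to 8/13.
So P(the gold coin in box 1 | the host opened box 3) = (3/13) / (8/13) = 3/8.

3/8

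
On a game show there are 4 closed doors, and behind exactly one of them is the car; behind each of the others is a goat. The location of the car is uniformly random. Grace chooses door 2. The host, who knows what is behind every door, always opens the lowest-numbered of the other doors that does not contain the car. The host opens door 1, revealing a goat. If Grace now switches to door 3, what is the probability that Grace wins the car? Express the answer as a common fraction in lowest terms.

Apply Bayes' rule, conditioning on where the car actually is.
If it is behind door 1 (prior 1/4): the host opened door 1, so this case is ruled out; weight (1/4)·0 = 0.
If it is behind any of doors 2, 3, and 4 (prior 1/4 each): door 1 is the lowest-numbered option available, probability 1; weight (1/4)·1 = 1/4 each.
The weights sum to 3/4.
So P(the car behind door 3 | the host opened door 1) = (1/4) / (3/4) = 1/3.

1/3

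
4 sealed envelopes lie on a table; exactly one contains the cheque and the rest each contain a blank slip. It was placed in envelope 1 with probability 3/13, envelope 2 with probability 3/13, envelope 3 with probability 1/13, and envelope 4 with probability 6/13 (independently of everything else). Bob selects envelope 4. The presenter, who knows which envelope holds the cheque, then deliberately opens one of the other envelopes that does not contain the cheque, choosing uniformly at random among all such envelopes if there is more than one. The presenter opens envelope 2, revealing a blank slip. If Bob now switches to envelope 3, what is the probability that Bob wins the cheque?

Consider each possible location of the cheque in turn.
If it is in envelope 1 (prior 3/13): the presenter has 2 equally likely choices, so probability 1/2; weight (3/13)·(1/2) = 3/26.
If it is in envelope 2 (prior 3/13): the presenter opened envelope 2, so this case is ruled out; weight (3/13)·0 = 0.
If it is in envelope 3 (prior 1/13): the presenter has 2 equally likely choices, so probability 1/2; weight (1/13)·(1/2) = 1/26.
If it is in envelope 4 (prior 6/13): the presenter has 3 equally likely choices, so probability 1/3; weight (6/13)·(1/3) = 2/13.
The weights sum to 4/13.
So P(the cheque in envelope 3 | the presenter opened envelope 2) = (1/26) / (4/13) = 1/8.

1/8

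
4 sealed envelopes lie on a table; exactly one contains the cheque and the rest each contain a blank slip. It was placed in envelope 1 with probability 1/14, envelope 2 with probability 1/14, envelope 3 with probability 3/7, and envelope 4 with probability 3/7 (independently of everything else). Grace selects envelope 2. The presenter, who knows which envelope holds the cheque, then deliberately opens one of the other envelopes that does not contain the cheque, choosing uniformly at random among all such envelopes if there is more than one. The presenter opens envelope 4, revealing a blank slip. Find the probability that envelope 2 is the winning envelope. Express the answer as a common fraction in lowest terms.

Condition on the true location of the cheque.
If it is in envelope 1 (prior 1/14): the presenter has 2 equally likely choices, so probability 1/2; weight (1/14)·(1/2) = 1/28.
If it is in envelope 2 (prior 1/14): the presenter has 3 equally likely choices, so probability 1/3; weight (1/14)·(1/3) = 1/42.
If it is in envelope 3 (prior 3/7): the presenter has 2 equally likely choices, so probability 1/2; weight (3/7)·(1/2) = 3/14.
If it is in envelope 4 (prior 3/7): the presenter opened envelope 4, so this case is ruled out; weight (3/7)·0 = 0.
The weights sum to 23/84.
So P(the cheque in envelope 2 | the presenter opened envelope 4) = (1/42) / (23/84) = 2/23.

2/23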